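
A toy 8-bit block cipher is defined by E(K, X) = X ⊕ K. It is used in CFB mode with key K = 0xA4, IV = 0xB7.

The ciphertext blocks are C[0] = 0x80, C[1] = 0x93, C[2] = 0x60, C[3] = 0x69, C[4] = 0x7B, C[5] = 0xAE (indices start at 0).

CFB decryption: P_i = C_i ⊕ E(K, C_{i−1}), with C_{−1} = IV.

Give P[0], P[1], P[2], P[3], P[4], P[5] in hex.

P[0]: E(K, 0xB7) = 0x13; 0x80 ⊕ 0x13 = 0x93.
P[1]: E(K, 0x80) = 0x24; 0x93 ⊕ 0x24 = 0xB7.
P[2]: E(K, 0x93) = 0x37; 0x60 ⊕ 0x37 = 0x57.
P[3]: E(K, 0x60) = 0xC4; 0x69 ⊕ 0xC4 = 0xAD.
P[4]: E(K, 0x69) = 0xCD; 0x7B ⊕ 0xCD = 0xB6.
P[5]: E(K, 0x7B) = 0xDF; 0xAE ⊕ 0xDF = 0x71.

P[0] = 0x93, P[1] = 0xB7, P[2] = 0x57, P[3] = 0xAD, P[4] = 0xB6, P[5] = 0x71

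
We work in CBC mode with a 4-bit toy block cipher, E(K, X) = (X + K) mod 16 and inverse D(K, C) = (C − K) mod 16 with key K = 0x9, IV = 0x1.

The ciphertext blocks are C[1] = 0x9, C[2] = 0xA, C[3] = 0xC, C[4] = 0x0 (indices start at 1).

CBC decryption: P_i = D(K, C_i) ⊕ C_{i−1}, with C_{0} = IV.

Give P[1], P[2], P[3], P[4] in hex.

P[1] = 0x1, P[2] = 0x8, P[3] = 0x9, P[4] = 0xB

P[1]: D(K, 0x9) = 0x0; 0x0 ⊕ 0x1 = 0x1.
P[2]: D(K, 0xA) = 0x1; 0x1 ⊕ 0x9 = 0x8.
P[3]: D(K, 0xC) = 0x3; 0x3 ⊕ 0xA = 0x9.
P[4]: D(K, 0x0) = 0x7; 0x7 ⊕ 0xC = 0xB.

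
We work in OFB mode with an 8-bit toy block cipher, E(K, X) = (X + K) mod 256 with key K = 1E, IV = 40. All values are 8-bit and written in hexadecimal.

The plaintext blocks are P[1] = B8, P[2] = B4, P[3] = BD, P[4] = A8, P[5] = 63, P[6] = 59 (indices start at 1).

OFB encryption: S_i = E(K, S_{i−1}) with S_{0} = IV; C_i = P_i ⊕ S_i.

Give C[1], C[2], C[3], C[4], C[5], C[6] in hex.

C[1]: S = E(K, 40) = 5E; B8 ⊕ 5E = E6.
C[2]: S = E(K, 5E) = 7C; B4 ⊕ 7C = C8.
C[3]: S = E(K, 7C) = 9A; BD ⊕ 9A = 27.
C[4]: S = E(K, 9A) = B8; A8 ⊕ B8 = 10.
C[5]: S = E(K, B8) = D6; 63 ⊕ D6 = B5.
C[6]: S = E(K, D6) = F4; 59 ⊕ F4 = AD.

C[1] = E6, C[2] = C8, C[3] = 27, C[4] = 10, C[5] = B5, C[6] = AD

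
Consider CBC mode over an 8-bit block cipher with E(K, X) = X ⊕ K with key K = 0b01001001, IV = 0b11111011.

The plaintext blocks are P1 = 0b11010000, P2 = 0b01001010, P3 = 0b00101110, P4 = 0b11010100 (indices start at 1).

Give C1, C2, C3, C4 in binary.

CBC encryption: C_i = E(K, P_i ⊕ C_{i−1}), with C_{0} = IV.
C1: P1 ⊕ 0b11111011 = 0b00101011; E(K, 0b00101011) = 0b01100010.
C2: P2 ⊕ 0b01100010 = 0b00101000; E(K, 0b00101000) = 0b01100001.
C3: P3 ⊕ 0b01100001 = 0b01001111; E(K, 0b01001111) = 0b00000110.
C4: P4 ⊕ 0b00000110 = 0b11010010; E(K, 0b11010010) = 0b10011011.

C1 = 0b01100010, C2 = 0b01100001, C3 = 0b00000110, C4 = 0b10011011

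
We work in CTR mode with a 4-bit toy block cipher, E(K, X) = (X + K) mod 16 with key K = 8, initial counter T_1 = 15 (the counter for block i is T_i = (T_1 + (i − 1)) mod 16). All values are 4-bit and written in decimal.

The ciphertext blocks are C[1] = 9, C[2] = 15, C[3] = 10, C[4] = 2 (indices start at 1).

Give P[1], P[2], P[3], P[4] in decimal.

CTR decryption: S_i = E(K, T_i) where T_i is the counter for block i; P_i = C_i ⊕ S_i.
P[1]: T = 15, S = E(K, T) = 7; 9 ⊕ 7 = 14.
P[2]: T = 0, S = E(K, T) = 8; 15 ⊕ 8 = 7.
P[3]: T = 1, S = E(K, T) = 9; 10 ⊕ 9 = 3.
P[4]: T = 2, S = E(K, T) = 10; 2 ⊕ 10 = 8.

P[1] = 14, P[2] = 7, P[3] = 3, P[4] = 8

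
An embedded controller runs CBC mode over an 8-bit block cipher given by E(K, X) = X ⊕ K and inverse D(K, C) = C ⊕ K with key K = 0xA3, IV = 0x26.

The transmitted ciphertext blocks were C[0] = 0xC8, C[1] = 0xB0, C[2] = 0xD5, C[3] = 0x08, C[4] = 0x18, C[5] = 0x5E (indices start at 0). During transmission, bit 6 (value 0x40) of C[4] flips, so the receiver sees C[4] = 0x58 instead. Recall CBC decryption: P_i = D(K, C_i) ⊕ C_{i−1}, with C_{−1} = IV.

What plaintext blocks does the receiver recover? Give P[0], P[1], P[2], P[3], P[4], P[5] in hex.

Only C[4] changed, to 0x58. In CBC, a change in C_i garbles P_i and flips the same bit in P_{i+1}. Decrypting the received ciphertext:
P[0]: D(K, 0xC8) = 0x6B; 0x6B ⊕ 0x26 = 0x4D.
P[1]: D(K, 0xB0) = 0x13; 0x13 ⊕ 0xC8 = 0xDB.
P[2]: D(K, 0xD5) = 0x76; 0x76 ⊕ 0xB0 = 0xC6.
P[3]: D(K, 0x08) = 0xAB; 0xAB ⊕ 0xD5 = 0x7E.
P[4]: D(K, 0x58) = 0xFB; 0xFB ⊕ 0x08 = 0xF3.
P[5]: D(K, 0x5E) = 0xFD; 0xFD ⊕ 0x58 = 0xA5.
Blocks that differ from the original plaintext: P[4], P[5].

P[0] = 0x4D, P[1] = 0xDB, P[2] = 0xC6, P[3] = 0x7E, P[4] = 0xF3, P[5] = 0xA5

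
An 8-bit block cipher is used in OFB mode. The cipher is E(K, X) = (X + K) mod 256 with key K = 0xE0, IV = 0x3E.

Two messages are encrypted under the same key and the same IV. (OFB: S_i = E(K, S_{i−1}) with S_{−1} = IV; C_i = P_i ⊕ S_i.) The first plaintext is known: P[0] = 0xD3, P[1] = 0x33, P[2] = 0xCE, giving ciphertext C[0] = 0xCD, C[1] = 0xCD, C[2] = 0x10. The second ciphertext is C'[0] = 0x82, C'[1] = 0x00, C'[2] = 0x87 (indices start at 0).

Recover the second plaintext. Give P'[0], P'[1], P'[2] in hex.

In OFB with a reused IV, both messages share the same keystream S_i, so C_i ⊕ C'_i = P_i ⊕ P'_i and thus P'_i = P_i ⊕ C_i ⊕ C'_i.
P'[0]: 0xD3 ⊕ 0xCD ⊕ 0x82 = 0x9C.
P'[1]: 0x33 ⊕ 0xCD ⊕ 0x00 = 0xFE.
P'[2]: 0xCE ⊕ 0x10 ⊕ 0x87 = 0x59.

P'[0] = 0x9C, P'[1] = 0xFE, P'[2] = 0x59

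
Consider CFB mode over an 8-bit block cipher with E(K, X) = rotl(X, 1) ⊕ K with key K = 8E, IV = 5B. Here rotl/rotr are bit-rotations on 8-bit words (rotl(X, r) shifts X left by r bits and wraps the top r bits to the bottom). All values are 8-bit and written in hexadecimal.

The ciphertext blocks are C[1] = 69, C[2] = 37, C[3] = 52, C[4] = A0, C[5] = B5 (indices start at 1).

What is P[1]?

CFB decryption: P_i = C_i ⊕ E(K, C_{i−1}), with C_{0} = IV.
P[1]: E(K, 5B) = 38; 69 ⊕ 38 = 51.

P[1] = 51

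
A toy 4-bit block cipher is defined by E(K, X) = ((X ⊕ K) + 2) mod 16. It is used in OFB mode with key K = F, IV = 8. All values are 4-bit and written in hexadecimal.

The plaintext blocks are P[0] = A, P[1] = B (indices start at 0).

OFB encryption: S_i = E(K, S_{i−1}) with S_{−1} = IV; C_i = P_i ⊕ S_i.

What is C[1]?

C[1] = 3

C[0]: S = E(K, 8) = 9; A ⊕ 9 = 3.
C[1]: S = E(K, 9) = 8; B ⊕ 8 = 3.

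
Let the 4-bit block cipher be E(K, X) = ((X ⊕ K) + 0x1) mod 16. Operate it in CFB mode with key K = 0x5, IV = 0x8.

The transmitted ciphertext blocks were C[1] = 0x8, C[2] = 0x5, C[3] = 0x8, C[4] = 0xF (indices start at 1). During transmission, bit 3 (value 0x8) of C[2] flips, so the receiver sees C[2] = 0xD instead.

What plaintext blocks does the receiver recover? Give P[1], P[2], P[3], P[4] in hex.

P[1] = 0x6, P[2] = 0x3, P[3] = 0x1, P[4] = 0x1

CFB decryption: P_i = C_i ⊕ E(K, C_{i−1}), with C_{0} = IV.
Only C[2] changed, to 0xD. In CFB, a change in C_i flips the same bit in P_i and garbles P_{i+1}. Decrypting the received ciphertext:
P[1]: E(K, 0x8) = 0xE; 0x8 ⊕ 0xE = 0x6.
P[2]: E(K, 0x8) = 0xE; 0xD ⊕ 0xE = 0x3.
P[3]: E(K, 0xD) = 0x9; 0x8 ⊕ 0x9 = 0x1.
P[4]: E(K, 0x8) = 0xE; 0xF ⊕ 0xE = 0x1.
Blocks that differ from the original plaintext: P[2], P[3].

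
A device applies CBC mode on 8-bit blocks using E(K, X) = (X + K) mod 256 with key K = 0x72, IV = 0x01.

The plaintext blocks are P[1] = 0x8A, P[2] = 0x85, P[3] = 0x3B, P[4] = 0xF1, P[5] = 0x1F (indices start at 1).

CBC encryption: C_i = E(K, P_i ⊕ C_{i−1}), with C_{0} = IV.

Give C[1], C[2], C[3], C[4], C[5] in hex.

C[1]: P[1] ⊕ 0x01 = 0x8B; E(K, 0x8B) = 0xFD.
C[2]: P[2] ⊕ 0xFD = 0x78; E(K, 0x78) = 0xEA.
C[3]: P[3] ⊕ 0xEA = 0xD1; E(K, 0xD1) = 0x43.
C[4]: P[4] ⊕ 0x43 = 0xB2; E(K, 0xB2) = 0x24.
C[5]: P[5] ⊕ 0x24 = 0x3B; E(K, 0x3B) = 0xAD.

C[1] = 0xFD, C[2] = 0xEA, C[3] = 0x43, C[4] = 0x24, C[5] = 0xAD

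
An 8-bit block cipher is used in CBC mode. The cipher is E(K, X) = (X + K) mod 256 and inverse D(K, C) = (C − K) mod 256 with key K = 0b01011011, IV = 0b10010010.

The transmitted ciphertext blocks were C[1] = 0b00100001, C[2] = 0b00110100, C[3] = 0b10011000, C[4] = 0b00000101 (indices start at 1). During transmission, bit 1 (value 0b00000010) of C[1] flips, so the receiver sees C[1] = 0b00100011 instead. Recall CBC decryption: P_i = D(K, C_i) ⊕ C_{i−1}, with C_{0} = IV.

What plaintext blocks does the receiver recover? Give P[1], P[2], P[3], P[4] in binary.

Only C[1] changed, to 0b00100011. In CBC, a change in C_i garbles P_i and flips the same bit in P_{i+1}. Decrypting the received ciphertext:
P[1]: D(K, 0b00100011) = 0b11001000; 0b11001000 ⊕ 0b10010010 = 0b01011010.
P[2]: D(K, 0b00110100) = 0b11011001; 0b11011001 ⊕ 0b00100011 = 0b11111010.
P[3]: D(K, 0b10011000) = 0b00111101; 0b00111101 ⊕ 0b00110100 = 0b00001001.
P[4]: D(K, 0b00000101) = 0b10101010; 0b10101010 ⊕ 0b10011000 = 0b00110010.
Blocks that differ from the original plaintext: P[1], P[2].

P[1] = 0b01011010, P[2] = 0b11111010, P[3] = 0b00001001, P[4] = 0b00110010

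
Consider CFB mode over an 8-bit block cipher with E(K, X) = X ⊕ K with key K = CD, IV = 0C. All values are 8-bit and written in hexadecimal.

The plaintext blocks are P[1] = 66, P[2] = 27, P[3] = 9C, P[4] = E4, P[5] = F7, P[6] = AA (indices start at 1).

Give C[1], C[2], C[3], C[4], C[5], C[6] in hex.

C[1] = A7, C[2] = 4D, C[3] = 1C, C[4] = 35, C[5] = 0F, C[6] = 68

CFB encryption: C_i = P_i ⊕ E(K, C_{i−1}), with C_{0} = IV.
C[1]: E(K, 0C) = C1; 66 ⊕ C1 = A7.
C[2]: E(K, A7) = 6A; 27 ⊕ 6A = 4D.
C[3]: E(K, 4D) = 80; 9C ⊕ 80 = 1C.
C[4]: E(K, 1C) = D1; E4 ⊕ D1 = 35.
C[5]: E(K, 35) = F8; F7 ⊕ F8 = 0F.
C[6]: E(K, 0F) = C2; AA ⊕ C2 = 68.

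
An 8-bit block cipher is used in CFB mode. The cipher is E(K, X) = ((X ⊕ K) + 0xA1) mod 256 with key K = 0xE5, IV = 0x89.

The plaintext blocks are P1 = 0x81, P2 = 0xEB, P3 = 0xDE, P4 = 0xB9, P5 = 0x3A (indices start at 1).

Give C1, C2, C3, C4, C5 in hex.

C1 = 0x8C, C2 = 0xE1, C3 = 0x7B, C4 = 0x86, C5 = 0x3E

CFB encryption: C_i = P_i ⊕ E(K, C_{i−1}), with C_{0} = IV.
C1: E(K, 0x89) = 0x0D; 0x81 ⊕ 0x0D = 0x8C.
C2: E(K, 0x8C) = 0x0A; 0xEB ⊕ 0x0A = 0xE1.
C3: E(K, 0xE1) = 0xA5; 0xDE ⊕ 0xA5 = 0x7B.
C4: E(K, 0x7B) = 0x3F; 0xB9 ⊕ 0x3F = 0x86.
C5: E(K, 0x86) = 0x04; 0x3A ⊕ 0x04 = 0x3E.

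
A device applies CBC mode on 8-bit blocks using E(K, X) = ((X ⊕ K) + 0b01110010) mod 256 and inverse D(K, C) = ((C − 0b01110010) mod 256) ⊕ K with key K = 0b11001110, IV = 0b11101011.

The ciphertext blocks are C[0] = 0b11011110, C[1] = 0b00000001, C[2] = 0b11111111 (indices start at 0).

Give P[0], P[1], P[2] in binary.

CBC decryption: P_i = D(K, C_i) ⊕ C_{i−1}, with C_{−1} = IV.
P[0]: D(K, 0b11011110) = 0b10100010; 0b10100010 ⊕ 0b11101011 = 0b01001001.
P[1]: D(K, 0b00000001) = 0b01000001; 0b01000001 ⊕ 0b11011110 = 0b10011111.
P[2]: D(K, 0b11111111) = 0b01000011; 0b01000011 ⊕ 0b00000001 = 0b01000010.

P[0] = 0b01001001, P[1] = 0b10011111, P[2] = 0b01000010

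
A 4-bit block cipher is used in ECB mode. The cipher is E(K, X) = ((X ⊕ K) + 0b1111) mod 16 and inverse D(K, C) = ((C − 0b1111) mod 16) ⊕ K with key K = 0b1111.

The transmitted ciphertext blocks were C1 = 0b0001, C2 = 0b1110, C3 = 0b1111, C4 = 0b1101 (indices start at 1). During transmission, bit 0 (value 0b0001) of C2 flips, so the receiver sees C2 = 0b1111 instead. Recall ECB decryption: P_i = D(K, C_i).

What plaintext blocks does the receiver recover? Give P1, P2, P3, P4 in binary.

Only C2 changed, to 0b1111. In ECB, a change in C_i affects only P_i. Decrypting the received ciphertext:
P1: D(K, 0b0001) = 0b1101.
P2: D(K, 0b1111) = 0b1111.
P3: D(K, 0b1111) = 0b1111.
P4: D(K, 0b1101) = 0b0001.
Blocks that differ from the original plaintext: P2.

P1 = 0b1101, P2 = 0b1111, P3 = 0b1111, P4 = 0b0001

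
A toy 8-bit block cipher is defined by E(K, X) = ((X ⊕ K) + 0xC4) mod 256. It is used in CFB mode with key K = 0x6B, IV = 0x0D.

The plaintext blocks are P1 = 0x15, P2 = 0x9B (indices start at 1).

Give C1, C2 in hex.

CFB encryption: C_i = P_i ⊕ E(K, C_{i−1}), with C_{0} = IV.
C1: E(K, 0x0D) = 0x2A; 0x15 ⊕ 0x2A = 0x3F.
C2: E(K, 0x3F) = 0x18; 0x9B ⊕ 0x18 = 0x83.

C1 = 0x3F, C2 = 0x83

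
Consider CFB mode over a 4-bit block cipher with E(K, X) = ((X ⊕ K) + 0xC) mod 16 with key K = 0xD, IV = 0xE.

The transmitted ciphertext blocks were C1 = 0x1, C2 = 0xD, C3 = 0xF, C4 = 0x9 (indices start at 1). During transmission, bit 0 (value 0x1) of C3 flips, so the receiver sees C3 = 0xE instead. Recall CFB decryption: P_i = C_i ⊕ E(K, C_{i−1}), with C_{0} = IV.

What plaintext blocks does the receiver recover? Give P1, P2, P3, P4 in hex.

P1 = 0xE, P2 = 0x5, P3 = 0x2, P4 = 0x6

Only C3 changed, to 0xE. In CFB, a change in C_i flips the same bit in P_i and garbles P_{i+1}. Decrypting the received ciphertext:
P1: E(K, 0xE) = 0xF; 0x1 ⊕ 0xF = 0xE.
P2: E(K, 0x1) = 0x8; 0xD ⊕ 0x8 = 0x5.
P3: E(K, 0xD) = 0xC; 0xE ⊕ 0xC = 0x2.
P4: E(K, 0xE) = 0xF; 0x9 ⊕ 0xF = 0x6.
Blocks that differ from the original plaintext: P3, P4.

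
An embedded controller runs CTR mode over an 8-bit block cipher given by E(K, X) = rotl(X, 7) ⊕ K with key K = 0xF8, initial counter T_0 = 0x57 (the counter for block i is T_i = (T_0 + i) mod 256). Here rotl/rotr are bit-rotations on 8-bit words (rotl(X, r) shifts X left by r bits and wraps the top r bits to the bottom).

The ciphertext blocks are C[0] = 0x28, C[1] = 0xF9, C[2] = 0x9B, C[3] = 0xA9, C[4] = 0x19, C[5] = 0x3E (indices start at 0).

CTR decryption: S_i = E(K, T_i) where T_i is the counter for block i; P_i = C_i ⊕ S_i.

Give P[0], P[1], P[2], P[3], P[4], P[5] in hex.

P[0] = 0x7B, P[1] = 0x2D, P[2] = 0xCF, P[3] = 0x7C, P[4] = 0x4C, P[5] = 0xE8

P[0]: T = 0x57, S = E(K, T) = 0x53; 0x28 ⊕ 0x53 = 0x7B.
P[1]: T = 0x58, S = E(K, T) = 0xD4; 0xF9 ⊕ 0xD4 = 0x2D.
P[2]: T = 0x59, S = E(K, T) = 0x54; 0x9B ⊕ 0x54 = 0xCF.
P[3]: T = 0x5A, S = E(K, T) = 0xD5; 0xA9 ⊕ 0xD5 = 0x7C.
P[4]: T = 0x5B, S = E(K, T) = 0x55; 0x19 ⊕ 0x55 = 0x4C.
P[5]: T = 0x5C, S = E(K, T) = 0xD6; 0x3E ⊕ 0xD6 = 0xE8.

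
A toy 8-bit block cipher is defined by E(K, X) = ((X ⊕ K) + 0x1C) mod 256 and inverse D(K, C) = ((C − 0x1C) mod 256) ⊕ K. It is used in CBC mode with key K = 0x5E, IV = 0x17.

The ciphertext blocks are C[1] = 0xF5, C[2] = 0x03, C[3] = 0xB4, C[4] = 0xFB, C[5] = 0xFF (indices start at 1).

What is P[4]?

CBC decryption: P_i = D(K, C_i) ⊕ C_{i−1}, with C_{0} = IV.
P[4]: D(K, 0xFB) = 0x81; 0x81 ⊕ 0xB4 = 0x35.

P[4] = 0x35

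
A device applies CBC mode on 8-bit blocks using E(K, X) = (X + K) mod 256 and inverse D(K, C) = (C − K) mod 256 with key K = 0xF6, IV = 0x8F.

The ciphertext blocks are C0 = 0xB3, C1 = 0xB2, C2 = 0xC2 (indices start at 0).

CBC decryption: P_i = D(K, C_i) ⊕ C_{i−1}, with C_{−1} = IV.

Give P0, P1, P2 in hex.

P0: D(K, 0xB3) = 0xBD; 0xBD ⊕ 0x8F = 0x32.
P1: D(K, 0xB2) = 0xBC; 0xBC ⊕ 0xB3 = 0x0F.
P2: D(K, 0xC2) = 0xCC; 0xCC ⊕ 0xB2 = 0x7E.

P0 = 0x32, P1 = 0x0F, P2 = 0x7E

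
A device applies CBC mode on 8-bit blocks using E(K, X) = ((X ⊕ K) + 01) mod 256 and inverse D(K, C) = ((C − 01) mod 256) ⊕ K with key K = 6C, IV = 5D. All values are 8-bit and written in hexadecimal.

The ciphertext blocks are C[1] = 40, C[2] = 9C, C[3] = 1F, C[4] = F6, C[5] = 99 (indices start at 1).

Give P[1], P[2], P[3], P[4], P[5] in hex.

P[1] = 0E, P[2] = B7, P[3] = EE, P[4] = 86, P[5] = 02

CBC decryption: P_i = D(K, C_i) ⊕ C_{i−1}, with C_{0} = IV.
P[1]: D(K, 40) = 53; 53 ⊕ 5D = 0E.
P[2]: D(K, 9C) = F7; F7 ⊕ 40 = B7.
P[3]: D(K, 1F) = 72; 72 ⊕ 9C = EE.
P[4]: D(K, F6) = 99; 99 ⊕ 1F = 86.
P[5]: D(K, 99) = F4; F4 ⊕ F6 = 02.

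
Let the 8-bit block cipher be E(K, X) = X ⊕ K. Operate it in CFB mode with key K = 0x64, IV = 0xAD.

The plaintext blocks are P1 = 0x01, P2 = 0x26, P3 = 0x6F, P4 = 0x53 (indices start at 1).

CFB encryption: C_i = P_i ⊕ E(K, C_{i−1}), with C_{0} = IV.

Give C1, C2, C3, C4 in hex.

C1: E(K, 0xAD) = 0xC9; 0x01 ⊕ 0xC9 = 0xC8.
C2: E(K, 0xC8) = 0xAC; 0x26 ⊕ 0xAC = 0x8A.
C3: E(K, 0x8A) = 0xEE; 0x6F ⊕ 0xEE = 0x81.
C4: E(K, 0x81) = 0xE5; 0x53 ⊕ 0xE5 = 0xB6.

C1 = 0xC8, C2 = 0x8A, C3 = 0x81, C4 = 0xB6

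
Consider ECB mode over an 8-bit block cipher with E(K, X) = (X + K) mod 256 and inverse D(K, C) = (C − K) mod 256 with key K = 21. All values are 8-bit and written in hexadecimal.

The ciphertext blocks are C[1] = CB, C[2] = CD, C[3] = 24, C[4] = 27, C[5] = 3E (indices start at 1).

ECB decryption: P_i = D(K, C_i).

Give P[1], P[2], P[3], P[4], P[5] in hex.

P[1]: D(K, CB) = AA.
P[2]: D(K, CD) = AC.
P[3]: D(K, 24) = 03.
P[4]: D(K, 27) = 06.
P[5]: D(K, 3E) = 1D.

P[1] = AA, P[2] = AC, P[3] = 03, P[4] = 06, P[5] = 1D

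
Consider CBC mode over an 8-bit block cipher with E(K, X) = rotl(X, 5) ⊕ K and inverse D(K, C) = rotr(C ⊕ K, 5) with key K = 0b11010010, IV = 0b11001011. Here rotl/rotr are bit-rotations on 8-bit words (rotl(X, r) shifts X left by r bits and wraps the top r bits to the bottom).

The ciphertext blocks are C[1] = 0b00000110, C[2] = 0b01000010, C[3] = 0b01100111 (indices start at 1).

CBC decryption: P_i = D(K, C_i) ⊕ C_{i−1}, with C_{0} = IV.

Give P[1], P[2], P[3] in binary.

P[1] = 0b01101101, P[2] = 0b10000010, P[3] = 0b11101111

P[1]: D(K, 0b00000110) = 0b10100110; 0b10100110 ⊕ 0b11001011 = 0b01101101.
P[2]: D(K, 0b01000010) = 0b10000100; 0b10000100 ⊕ 0b00000110 = 0b10000010.
P[3]: D(K, 0b01100111) = 0b10101101; 0b10101101 ⊕ 0b01000010 = 0b11101111.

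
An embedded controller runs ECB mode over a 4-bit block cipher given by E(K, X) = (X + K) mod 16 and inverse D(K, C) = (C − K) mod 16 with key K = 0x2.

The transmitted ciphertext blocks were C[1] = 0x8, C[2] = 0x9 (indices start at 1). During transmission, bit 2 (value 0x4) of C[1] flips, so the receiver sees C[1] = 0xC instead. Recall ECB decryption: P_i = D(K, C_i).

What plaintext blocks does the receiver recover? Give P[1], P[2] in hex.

P[1] = 0xA, P[2] = 0x7

Only C[1] changed, to 0xC. In ECB, a change in C_i affects only P_i. Decrypting the received ciphertext:
P[1]: D(K, 0xC) = 0xA.
P[2]: D(K, 0x9) = 0x7.
Blocks that differ from the original plaintext: P[1].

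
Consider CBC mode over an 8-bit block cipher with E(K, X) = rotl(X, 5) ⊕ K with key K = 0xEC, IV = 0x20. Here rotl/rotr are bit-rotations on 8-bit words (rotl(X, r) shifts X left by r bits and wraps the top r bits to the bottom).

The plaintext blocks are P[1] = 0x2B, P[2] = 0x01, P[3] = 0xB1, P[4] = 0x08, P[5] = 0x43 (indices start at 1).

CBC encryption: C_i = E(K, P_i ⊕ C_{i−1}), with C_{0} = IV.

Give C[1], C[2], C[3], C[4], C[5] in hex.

C[1]: P[1] ⊕ 0x20 = 0x0B; E(K, 0x0B) = 0x8D.
C[2]: P[2] ⊕ 0x8D = 0x8C; E(K, 0x8C) = 0x7D.
C[3]: P[3] ⊕ 0x7D = 0xCC; E(K, 0xCC) = 0x75.
C[4]: P[4] ⊕ 0x75 = 0x7D; E(K, 0x7D) = 0x43.
C[5]: P[5] ⊕ 0x43 = 0x00; E(K, 0x00) = 0xEC.

C[1] = 0x8D, C[2] = 0x7D, C[3] = 0x75, C[4] = 0x43, C[5] = 0xEC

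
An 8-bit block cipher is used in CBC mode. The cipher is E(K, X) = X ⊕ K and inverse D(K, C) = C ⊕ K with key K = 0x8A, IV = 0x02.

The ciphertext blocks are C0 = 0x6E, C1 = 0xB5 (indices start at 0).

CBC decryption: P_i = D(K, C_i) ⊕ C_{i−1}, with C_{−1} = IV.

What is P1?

P1: D(K, 0xB5) = 0x3F; 0x3F ⊕ 0x6E = 0x51.

P1 = 0x51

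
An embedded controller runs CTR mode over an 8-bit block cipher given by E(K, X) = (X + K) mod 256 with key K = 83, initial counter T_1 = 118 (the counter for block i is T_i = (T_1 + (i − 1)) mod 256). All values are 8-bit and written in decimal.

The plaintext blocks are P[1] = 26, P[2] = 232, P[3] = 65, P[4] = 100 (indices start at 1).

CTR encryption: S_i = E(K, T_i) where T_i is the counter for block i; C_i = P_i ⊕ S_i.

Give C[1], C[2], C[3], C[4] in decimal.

C[1] = 211, C[2] = 34, C[3] = 138, C[4] = 168

C[1]: T = 118, S = E(K, T) = 201; 26 ⊕ 201 = 211.
C[2]: T = 119, S = E(K, T) = 202; 232 ⊕ 202 = 34.
C[3]: T = 120, S = E(K, T) = 203; 65 ⊕ 203 = 138.
C[4]: T = 121, S = E(K, T) = 204; 100 ⊕ 204 = 168.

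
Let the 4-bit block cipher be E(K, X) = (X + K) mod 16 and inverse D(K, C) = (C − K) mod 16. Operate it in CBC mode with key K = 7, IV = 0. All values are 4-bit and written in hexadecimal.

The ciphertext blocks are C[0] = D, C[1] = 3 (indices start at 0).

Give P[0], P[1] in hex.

CBC decryption: P_i = D(K, C_i) ⊕ C_{i−1}, with C_{−1} = IV.
P[0]: D(K, D) = 6; 6 ⊕ 0 = 6.
P[1]: D(K, 3) = C; C ⊕ D = 1.

P[0] = 6, P[1] = 1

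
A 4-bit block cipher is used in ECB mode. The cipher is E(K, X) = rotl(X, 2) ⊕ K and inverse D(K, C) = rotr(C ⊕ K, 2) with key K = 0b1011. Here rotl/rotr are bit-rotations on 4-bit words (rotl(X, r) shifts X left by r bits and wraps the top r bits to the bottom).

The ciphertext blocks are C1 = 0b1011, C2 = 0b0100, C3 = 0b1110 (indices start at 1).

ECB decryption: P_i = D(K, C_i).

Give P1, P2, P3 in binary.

P1: D(K, 0b1011) = 0b0000.
P2: D(K, 0b0100) = 0b1111.
P3: D(K, 0b1110) = 0b0101.

P1 = 0b0000, P2 = 0b1111, P3 = 0b0101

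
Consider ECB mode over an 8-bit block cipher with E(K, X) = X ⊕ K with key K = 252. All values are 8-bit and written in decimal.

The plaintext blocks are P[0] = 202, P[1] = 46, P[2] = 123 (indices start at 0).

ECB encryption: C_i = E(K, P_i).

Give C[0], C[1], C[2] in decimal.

C[0]: E(K, 202) = 54.
C[1]: E(K, 46) = 210.
C[2]: E(K, 123) = 135.

C[0] = 54, C[1] = 210, C[2] = 135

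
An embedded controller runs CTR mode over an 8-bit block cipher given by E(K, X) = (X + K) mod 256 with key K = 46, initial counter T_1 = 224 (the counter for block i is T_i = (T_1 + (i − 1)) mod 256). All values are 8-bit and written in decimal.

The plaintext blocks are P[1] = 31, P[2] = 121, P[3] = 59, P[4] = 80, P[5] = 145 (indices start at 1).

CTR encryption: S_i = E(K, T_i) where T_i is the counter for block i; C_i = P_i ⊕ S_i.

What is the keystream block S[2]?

C[1]: T = 224, S = E(K, T) = 14; 31 ⊕ 14 = 17.
C[2]: T = 225, S = E(K, T) = 15; 121 ⊕ 15 = 118.
So S[2] = 15.

15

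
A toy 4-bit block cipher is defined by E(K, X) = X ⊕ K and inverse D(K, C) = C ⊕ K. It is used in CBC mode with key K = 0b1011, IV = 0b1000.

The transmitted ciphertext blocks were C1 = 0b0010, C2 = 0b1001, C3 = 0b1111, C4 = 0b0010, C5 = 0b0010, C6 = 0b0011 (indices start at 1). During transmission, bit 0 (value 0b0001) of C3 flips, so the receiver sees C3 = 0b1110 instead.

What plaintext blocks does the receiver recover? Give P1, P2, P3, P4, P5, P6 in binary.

P1 = 0b0001, P2 = 0b0000, P3 = 0b1100, P4 = 0b0111, P5 = 0b1011, P6 = 0b1010

CBC decryption: P_i = D(K, C_i) ⊕ C_{i−1}, with C_{0} = IV.
Only C3 changed, to 0b1110. In CBC, a change in C_i garbles P_i and flips the same bit in P_{i+1}. Decrypting the received ciphertext:
P1: D(K, 0b0010) = 0b1001; 0b1001 ⊕ 0b1000 = 0b0001.
P2: D(K, 0b1001) = 0b0010; 0b0010 ⊕ 0b0010 = 0b0000.
P3: D(K, 0b1110) = 0b0101; 0b0101 ⊕ 0b1001 = 0b1100.
P4: D(K, 0b0010) = 0b1001; 0b1001 ⊕ 0b1110 = 0b0111.
P5: D(K, 0b0010) = 0b1001; 0b1001 ⊕ 0b0010 = 0b1011.
P6: D(K, 0b0011) = 0b1000; 0b1000 ⊕ 0b0010 = 0b1010.
Blocks that differ from the original plaintext: P3, P4.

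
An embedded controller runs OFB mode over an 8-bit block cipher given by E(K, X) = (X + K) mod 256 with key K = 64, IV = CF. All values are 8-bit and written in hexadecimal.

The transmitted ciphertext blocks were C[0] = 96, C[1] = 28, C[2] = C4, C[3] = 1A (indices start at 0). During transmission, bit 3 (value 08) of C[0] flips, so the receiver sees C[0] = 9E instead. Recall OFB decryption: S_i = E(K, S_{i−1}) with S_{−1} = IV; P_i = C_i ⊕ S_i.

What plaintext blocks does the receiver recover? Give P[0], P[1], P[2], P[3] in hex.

Only C[0] changed, to 9E. In OFB, a change in C_i flips the same bit in P_i only; the keystream is unaffected. Decrypting the received ciphertext:
P[0]: S = E(K, CF) = 33; 9E ⊕ 33 = AD.
P[1]: S = E(K, 33) = 97; 28 ⊕ 97 = BF.
P[2]: S = E(K, 97) = FB; C4 ⊕ FB = 3F.
P[3]: S = E(K, FB) = 5F; 1A ⊕ 5F = 45.
Blocks that differ from the original plaintext: P[0].

P[0] = AD, P[1] = BF, P[2] = 3F, P[3] = 45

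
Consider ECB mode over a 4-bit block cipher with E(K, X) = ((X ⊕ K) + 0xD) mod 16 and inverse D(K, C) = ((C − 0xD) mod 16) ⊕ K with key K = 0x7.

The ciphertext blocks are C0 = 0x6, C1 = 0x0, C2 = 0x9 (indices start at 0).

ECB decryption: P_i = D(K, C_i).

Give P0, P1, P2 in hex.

P0: D(K, 0x6) = 0xE.
P1: D(K, 0x0) = 0x4.
P2: D(K, 0x9) = 0xB.

P0 = 0xE, P1 = 0x4, P2 = 0xB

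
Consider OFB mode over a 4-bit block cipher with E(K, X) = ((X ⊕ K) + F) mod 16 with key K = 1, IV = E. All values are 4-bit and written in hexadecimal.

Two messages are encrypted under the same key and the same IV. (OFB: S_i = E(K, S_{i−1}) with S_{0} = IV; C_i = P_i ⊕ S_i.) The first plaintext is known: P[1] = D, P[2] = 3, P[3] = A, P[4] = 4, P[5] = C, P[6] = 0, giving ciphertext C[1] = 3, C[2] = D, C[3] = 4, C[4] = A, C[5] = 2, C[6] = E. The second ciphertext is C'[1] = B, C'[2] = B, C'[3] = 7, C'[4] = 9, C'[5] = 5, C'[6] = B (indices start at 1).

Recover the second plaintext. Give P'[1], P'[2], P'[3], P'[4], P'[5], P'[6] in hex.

P'[1] = 5, P'[2] = 5, P'[3] = 9, P'[4] = 7, P'[5] = B, P'[6] = 5

In OFB with a reused IV, both messages share the same keystream S_i, so C_i ⊕ C'_i = P_i ⊕ P'_i and thus P'_i = P_i ⊕ C_i ⊕ C'_i.
P'[1]: D ⊕ 3 ⊕ B = 5.
P'[2]: 3 ⊕ D ⊕ B = 5.
P'[3]: A ⊕ 4 ⊕ 7 = 9.
P'[4]: 4 ⊕ A ⊕ 9 = 7.
P'[5]: C ⊕ 2 ⊕ 5 = B.
P'[6]: 0 ⊕ E ⊕ B = 5.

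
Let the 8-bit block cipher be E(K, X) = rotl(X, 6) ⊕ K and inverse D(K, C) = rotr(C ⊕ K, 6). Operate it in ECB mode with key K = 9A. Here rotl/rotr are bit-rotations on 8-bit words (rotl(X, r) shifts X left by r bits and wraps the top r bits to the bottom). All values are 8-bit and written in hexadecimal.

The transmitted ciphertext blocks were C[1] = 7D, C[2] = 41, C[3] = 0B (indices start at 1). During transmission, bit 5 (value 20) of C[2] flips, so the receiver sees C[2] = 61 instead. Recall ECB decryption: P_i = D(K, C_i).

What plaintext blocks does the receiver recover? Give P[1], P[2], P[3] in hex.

P[1] = 9F, P[2] = EF, P[3] = 46

Only C[2] changed, to 61. In ECB, a change in C_i affects only P_i. Decrypting the received ciphertext:
P[1]: D(K, 7D) = 9F.
P[2]: D(K, 61) = EF.
P[3]: D(K, 0B) = 46.
Blocks that differ from the original plaintext: P[2].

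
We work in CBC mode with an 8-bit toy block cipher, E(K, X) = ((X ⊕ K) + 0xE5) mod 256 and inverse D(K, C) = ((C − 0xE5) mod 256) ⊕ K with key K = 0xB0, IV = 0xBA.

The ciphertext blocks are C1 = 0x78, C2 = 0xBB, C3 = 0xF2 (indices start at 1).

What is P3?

P3 = 0x06

CBC decryption: P_i = D(K, C_i) ⊕ C_{i−1}, with C_{0} = IV.
P3: D(K, 0xF2) = 0xBD; 0xBD ⊕ 0xBB = 0x06.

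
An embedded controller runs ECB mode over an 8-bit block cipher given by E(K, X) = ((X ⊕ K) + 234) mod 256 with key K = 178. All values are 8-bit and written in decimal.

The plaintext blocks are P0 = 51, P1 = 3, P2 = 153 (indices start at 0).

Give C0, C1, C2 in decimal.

ECB encryption: C_i = E(K, P_i).
C0: E(K, 51) = 107.
C1: E(K, 3) = 155.
C2: E(K, 153) = 21.

C0 = 107, C1 = 155, C2 = 21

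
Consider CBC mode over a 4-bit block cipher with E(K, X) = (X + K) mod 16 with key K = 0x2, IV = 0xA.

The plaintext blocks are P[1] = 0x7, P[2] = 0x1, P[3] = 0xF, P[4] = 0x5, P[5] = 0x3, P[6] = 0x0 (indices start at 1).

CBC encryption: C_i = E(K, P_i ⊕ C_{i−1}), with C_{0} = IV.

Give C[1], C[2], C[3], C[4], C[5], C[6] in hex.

C[1] = 0xF, C[2] = 0x0, C[3] = 0x1, C[4] = 0x6, C[5] = 0x7, C[6] = 0x9

C[1]: P[1] ⊕ 0xA = 0xD; E(K, 0xD) = 0xF.
C[2]: P[2] ⊕ 0xF = 0xE; E(K, 0xE) = 0x0.
C[3]: P[3] ⊕ 0x0 = 0xF; E(K, 0xF) = 0x1.
C[4]: P[4] ⊕ 0x1 = 0x4; E(K, 0x4) = 0x6.
C[5]: P[5] ⊕ 0x6 = 0x5; E(K, 0x5) = 0x7.
C[6]: P[6] ⊕ 0x7 = 0x7; E(K, 0x7) = 0x9.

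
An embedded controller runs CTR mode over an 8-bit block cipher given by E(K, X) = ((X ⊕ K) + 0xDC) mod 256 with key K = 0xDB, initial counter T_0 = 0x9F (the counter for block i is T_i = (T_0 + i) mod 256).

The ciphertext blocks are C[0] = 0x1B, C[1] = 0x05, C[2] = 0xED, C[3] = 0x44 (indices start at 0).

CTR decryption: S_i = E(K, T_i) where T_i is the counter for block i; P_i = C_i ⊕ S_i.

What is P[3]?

P[3] = 0x11

P[3]: T = 0xA2, S = E(K, T) = 0x55; 0x44 ⊕ 0x55 = 0x11.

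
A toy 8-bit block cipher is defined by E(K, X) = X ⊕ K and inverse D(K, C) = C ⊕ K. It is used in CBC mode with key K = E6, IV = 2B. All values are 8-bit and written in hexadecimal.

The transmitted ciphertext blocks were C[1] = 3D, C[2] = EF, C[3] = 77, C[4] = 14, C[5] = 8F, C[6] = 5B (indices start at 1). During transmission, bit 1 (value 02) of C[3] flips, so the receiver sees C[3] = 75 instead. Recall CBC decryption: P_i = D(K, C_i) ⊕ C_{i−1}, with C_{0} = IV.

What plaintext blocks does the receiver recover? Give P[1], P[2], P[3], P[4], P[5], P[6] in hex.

Only C[3] changed, to 75. In CBC, a change in C_i garbles P_i and flips the same bit in P_{i+1}. Decrypting the received ciphertext:
P[1]: D(K, 3D) = DB; DB ⊕ 2B = F0.
P[2]: D(K, EF) = 09; 09 ⊕ 3D = 34.
P[3]: D(K, 75) = 93; 93 ⊕ EF = 7C.
P[4]: D(K, 14) = F2; F2 ⊕ 75 = 87.
P[5]: D(K, 8F) = 69; 69 ⊕ 14 = 7D.
P[6]: D(K, 5B) = BD; BD ⊕ 8F = 32.
Blocks that differ from the original plaintext: P[3], P[4].

P[1] = F0, P[2] = 34, P[3] = 7C, P[4] = 87, P[5] = 7D, P[6] = 32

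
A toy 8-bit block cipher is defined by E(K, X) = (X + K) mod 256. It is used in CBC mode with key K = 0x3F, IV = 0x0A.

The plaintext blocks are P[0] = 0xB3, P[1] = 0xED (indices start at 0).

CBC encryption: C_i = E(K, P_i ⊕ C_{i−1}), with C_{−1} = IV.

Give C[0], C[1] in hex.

C[0]: P[0] ⊕ 0x0A = 0xB9; E(K, 0xB9) = 0xF8.
C[1]: P[1] ⊕ 0xF8 = 0x15; E(K, 0x15) = 0x54.

C[0] = 0xF8, C[1] = 0x54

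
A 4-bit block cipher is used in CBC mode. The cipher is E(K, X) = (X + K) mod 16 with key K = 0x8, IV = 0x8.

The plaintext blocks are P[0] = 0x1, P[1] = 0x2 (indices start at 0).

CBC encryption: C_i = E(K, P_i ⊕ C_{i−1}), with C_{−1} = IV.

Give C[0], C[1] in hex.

C[0] = 0x1, C[1] = 0xB

C[0]: P[0] ⊕ 0x8 = 0x9; E(K, 0x9) = 0x1.
C[1]: P[1] ⊕ 0x1 = 0x3; E(K, 0x3) = 0xB.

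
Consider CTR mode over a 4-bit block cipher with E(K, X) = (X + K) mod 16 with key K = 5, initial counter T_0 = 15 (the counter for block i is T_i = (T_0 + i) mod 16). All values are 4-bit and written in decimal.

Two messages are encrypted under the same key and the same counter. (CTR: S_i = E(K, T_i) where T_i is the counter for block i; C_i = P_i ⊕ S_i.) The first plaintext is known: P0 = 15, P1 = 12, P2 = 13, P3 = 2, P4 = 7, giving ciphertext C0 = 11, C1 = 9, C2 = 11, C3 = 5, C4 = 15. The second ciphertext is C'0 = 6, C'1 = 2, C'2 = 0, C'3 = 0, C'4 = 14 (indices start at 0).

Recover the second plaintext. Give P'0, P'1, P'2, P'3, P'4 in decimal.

P'0 = 2, P'1 = 7, P'2 = 6, P'3 = 7, P'4 = 6

In CTR with a reused counter, both messages share the same keystream S_i, so C_i ⊕ C'_i = P_i ⊕ P'_i and thus P'_i = P_i ⊕ C_i ⊕ C'_i.
P'0: 15 ⊕ 11 ⊕ 6 = 2.
P'1: 12 ⊕ 9 ⊕ 2 = 7.
P'2: 13 ⊕ 11 ⊕ 0 = 6.
P'3: 2 ⊕ 5 ⊕ 0 = 7.
P'4: 7 ⊕ 15 ⊕ 14 = 6.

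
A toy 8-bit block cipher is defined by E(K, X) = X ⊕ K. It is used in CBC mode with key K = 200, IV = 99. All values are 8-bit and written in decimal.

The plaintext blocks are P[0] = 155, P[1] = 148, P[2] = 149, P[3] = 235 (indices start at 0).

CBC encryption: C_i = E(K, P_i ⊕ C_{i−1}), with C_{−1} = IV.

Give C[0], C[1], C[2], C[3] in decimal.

C[0]: P[0] ⊕ 99 = 248; E(K, 248) = 48.
C[1]: P[1] ⊕ 48 = 164; E(K, 164) = 108.
C[2]: P[2] ⊕ 108 = 249; E(K, 249) = 49.
C[3]: P[3] ⊕ 49 = 218; E(K, 218) = 18.

C[0] = 48, C[1] = 108, C[2] = 49, C[3] = 18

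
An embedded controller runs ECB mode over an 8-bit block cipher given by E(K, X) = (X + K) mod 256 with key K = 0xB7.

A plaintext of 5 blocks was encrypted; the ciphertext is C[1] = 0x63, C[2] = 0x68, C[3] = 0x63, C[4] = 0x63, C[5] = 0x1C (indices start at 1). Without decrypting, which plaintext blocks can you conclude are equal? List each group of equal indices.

P[1] = P[3] = P[4]

ECB encrypts each block independently with the same key, so equal ciphertext blocks imply equal plaintext blocks.
C[1] = C[3] = C[4] = 0x63, so P[1] = P[3] = P[4].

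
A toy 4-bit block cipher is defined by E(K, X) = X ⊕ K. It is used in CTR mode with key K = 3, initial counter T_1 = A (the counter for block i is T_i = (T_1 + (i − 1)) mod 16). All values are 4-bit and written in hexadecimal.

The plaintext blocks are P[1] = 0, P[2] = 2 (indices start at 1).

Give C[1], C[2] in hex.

CTR encryption: S_i = E(K, T_i) where T_i is the counter for block i; C_i = P_i ⊕ S_i.
C[1]: T = A, S = E(K, T) = 9; 0 ⊕ 9 = 9.
C[2]: T = B, S = E(K, T) = 8; 2 ⊕ 8 = A.

C[1] = 9, C[2] = A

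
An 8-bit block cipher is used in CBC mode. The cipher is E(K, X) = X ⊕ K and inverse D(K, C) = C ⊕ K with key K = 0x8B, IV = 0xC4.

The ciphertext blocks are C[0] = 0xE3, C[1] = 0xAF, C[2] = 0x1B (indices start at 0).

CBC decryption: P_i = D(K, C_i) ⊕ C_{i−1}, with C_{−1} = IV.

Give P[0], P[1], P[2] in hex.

P[0]: D(K, 0xE3) = 0x68; 0x68 ⊕ 0xC4 = 0xAC.
P[1]: D(K, 0xAF) = 0x24; 0x24 ⊕ 0xE3 = 0xC7.
P[2]: D(K, 0x1B) = 0x90; 0x90 ⊕ 0xAF = 0x3F.

P[0] = 0xAC, P[1] = 0xC7, P[2] = 0x3F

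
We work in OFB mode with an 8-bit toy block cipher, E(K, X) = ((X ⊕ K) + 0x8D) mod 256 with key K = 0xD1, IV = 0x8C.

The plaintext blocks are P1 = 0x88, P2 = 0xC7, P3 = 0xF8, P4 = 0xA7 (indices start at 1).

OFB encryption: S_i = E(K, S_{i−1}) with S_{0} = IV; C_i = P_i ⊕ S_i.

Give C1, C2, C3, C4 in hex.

C1 = 0x62, C2 = 0x0F, C3 = 0x5E, C4 = 0xA3

C1: S = E(K, 0x8C) = 0xEA; 0x88 ⊕ 0xEA = 0x62.
C2: S = E(K, 0xEA) = 0xC8; 0xC7 ⊕ 0xC8 = 0x0F.
C3: S = E(K, 0xC8) = 0xA6; 0xF8 ⊕ 0xA6 = 0x5E.
C4: S = E(K, 0xA6) = 0x04; 0xA7 ⊕ 0x04 = 0xA3.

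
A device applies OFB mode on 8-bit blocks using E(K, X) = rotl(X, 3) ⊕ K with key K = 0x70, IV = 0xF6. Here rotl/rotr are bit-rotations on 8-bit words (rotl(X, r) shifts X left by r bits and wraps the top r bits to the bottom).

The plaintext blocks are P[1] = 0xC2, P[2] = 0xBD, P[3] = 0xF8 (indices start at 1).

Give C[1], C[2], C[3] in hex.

OFB encryption: S_i = E(K, S_{i−1}) with S_{0} = IV; C_i = P_i ⊕ S_i.
C[1]: S = E(K, 0xF6) = 0xC7; 0xC2 ⊕ 0xC7 = 0x05.
C[2]: S = E(K, 0xC7) = 0x4E; 0xBD ⊕ 0x4E = 0xF3.
C[3]: S = E(K, 0x4E) = 0x02; 0xF8 ⊕ 0x02 = 0xFA.

C[1] = 0x05, C[2] = 0xF3, C[3] = 0xFA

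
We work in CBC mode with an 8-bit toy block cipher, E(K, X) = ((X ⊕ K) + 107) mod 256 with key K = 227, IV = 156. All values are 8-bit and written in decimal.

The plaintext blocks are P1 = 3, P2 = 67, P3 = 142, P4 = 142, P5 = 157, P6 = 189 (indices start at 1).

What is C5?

CBC encryption: C_i = E(K, P_i ⊕ C_{i−1}), with C_{0} = IV.
C1: P1 ⊕ 156 = 159; E(K, 159) = 231.
C2: P2 ⊕ 231 = 164; E(K, 164) = 178.
C3: P3 ⊕ 178 = 60; E(K, 60) = 74.
C4: P4 ⊕ 74 = 196; E(K, 196) = 146.
C5: P5 ⊕ 146 = 15; E(K, 15) = 87.

C5 = 87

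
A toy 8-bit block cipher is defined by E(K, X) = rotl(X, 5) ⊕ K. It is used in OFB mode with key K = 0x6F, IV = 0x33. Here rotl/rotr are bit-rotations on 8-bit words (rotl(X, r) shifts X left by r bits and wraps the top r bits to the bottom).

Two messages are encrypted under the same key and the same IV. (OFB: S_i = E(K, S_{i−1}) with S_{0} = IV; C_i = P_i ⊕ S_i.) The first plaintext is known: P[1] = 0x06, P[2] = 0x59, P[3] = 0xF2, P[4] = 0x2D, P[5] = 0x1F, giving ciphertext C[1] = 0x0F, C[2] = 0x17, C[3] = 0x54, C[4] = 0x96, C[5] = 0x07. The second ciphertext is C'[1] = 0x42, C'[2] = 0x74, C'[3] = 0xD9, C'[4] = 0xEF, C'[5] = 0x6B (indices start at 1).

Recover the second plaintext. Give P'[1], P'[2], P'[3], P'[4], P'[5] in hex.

P'[1] = 0x4B, P'[2] = 0x3A, P'[3] = 0x7F, P'[4] = 0x54, P'[5] = 0x73

In OFB with a reused IV, both messages share the same keystream S_i, so C_i ⊕ C'_i = P_i ⊕ P'_i and thus P'_i = P_i ⊕ C_i ⊕ C'_i.
P'[1]: 0x06 ⊕ 0x0F ⊕ 0x42 = 0x4B.
P'[2]: 0x59 ⊕ 0x17 ⊕ 0x74 = 0x3A.
P'[3]: 0xF2 ⊕ 0x54 ⊕ 0xD9 = 0x7F.
P'[4]: 0x2D ⊕ 0x96 ⊕ 0xEF = 0x54.
P'[5]: 0x1F ⊕ 0x07 ⊕ 0x6B = 0x73.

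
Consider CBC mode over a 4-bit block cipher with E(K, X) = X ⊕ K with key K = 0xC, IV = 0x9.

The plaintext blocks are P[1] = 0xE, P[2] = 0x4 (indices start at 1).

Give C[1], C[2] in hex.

CBC encryption: C_i = E(K, P_i ⊕ C_{i−1}), with C_{0} = IV.
C[1]: P[1] ⊕ 0x9 = 0x7; E(K, 0x7) = 0xB.
C[2]: P[2] ⊕ 0xB = 0xF; E(K, 0xF) = 0x3.

C[1] = 0xB, C[2] = 0x3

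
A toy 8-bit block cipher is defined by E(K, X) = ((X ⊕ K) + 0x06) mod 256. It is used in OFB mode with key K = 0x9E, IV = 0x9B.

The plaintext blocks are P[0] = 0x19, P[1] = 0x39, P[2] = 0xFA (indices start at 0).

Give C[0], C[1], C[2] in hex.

OFB encryption: S_i = E(K, S_{i−1}) with S_{−1} = IV; C_i = P_i ⊕ S_i.
C[0]: S = E(K, 0x9B) = 0x0B; 0x19 ⊕ 0x0B = 0x12.
C[1]: S = E(K, 0x0B) = 0x9B; 0x39 ⊕ 0x9B = 0xA2.
C[2]: S = E(K, 0x9B) = 0x0B; 0xFA ⊕ 0x0B = 0xF1.

C[0] = 0x12, C[1] = 0xA2, C[2] = 0xF1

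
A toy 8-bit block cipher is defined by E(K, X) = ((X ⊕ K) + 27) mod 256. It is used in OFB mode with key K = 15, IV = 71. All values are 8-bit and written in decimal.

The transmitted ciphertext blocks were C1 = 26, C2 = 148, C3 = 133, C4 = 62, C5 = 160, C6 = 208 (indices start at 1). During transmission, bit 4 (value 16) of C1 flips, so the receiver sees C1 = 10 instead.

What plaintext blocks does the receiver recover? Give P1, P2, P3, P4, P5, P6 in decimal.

P1 = 105, P2 = 19, P3 = 38, P4 = 249, P5 = 67, P6 = 215

OFB decryption: S_i = E(K, S_{i−1}) with S_{0} = IV; P_i = C_i ⊕ S_i.
Only C1 changed, to 10. In OFB, a change in C_i flips the same bit in P_i only; the keystream is unaffected. Decrypting the received ciphertext:
P1: S = E(K, 71) = 99; 10 ⊕ 99 = 105.
P2: S = E(K, 99) = 135; 148 ⊕ 135 = 19.
P3: S = E(K, 135) = 163; 133 ⊕ 163 = 38.
P4: S = E(K, 163) = 199; 62 ⊕ 199 = 249.
P5: S = E(K, 199) = 227; 160 ⊕ 227 = 67.
P6: S = E(K, 227) = 7; 208 ⊕ 7 = 215.
Blocks that differ from the original plaintext: P1.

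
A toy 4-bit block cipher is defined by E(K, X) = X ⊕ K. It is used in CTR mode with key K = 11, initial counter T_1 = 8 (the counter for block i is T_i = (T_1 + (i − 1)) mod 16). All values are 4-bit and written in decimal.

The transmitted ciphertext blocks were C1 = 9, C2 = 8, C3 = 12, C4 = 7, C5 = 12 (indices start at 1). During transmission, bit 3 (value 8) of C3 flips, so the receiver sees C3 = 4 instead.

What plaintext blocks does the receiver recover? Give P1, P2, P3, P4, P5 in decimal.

CTR decryption: S_i = E(K, T_i) where T_i is the counter for block i; P_i = C_i ⊕ S_i.
Only C3 changed, to 4. In CTR, a change in C_i flips the same bit in P_i only; the keystream is unaffected. Decrypting the received ciphertext:
P1: T = 8, S = E(K, T) = 3; 9 ⊕ 3 = 10.
P2: T = 9, S = E(K, T) = 2; 8 ⊕ 2 = 10.
P3: T = 10, S = E(K, T) = 1; 4 ⊕ 1 = 5.
P4: T = 11, S = E(K, T) = 0; 7 ⊕ 0 = 7.
P5: T = 12, S = E(K, T) = 7; 12 ⊕ 7 = 11.
Blocks that differ from the original plaintext: P3.

P1 = 10, P2 = 10, P3 = 5, P4 = 7, P5 = 11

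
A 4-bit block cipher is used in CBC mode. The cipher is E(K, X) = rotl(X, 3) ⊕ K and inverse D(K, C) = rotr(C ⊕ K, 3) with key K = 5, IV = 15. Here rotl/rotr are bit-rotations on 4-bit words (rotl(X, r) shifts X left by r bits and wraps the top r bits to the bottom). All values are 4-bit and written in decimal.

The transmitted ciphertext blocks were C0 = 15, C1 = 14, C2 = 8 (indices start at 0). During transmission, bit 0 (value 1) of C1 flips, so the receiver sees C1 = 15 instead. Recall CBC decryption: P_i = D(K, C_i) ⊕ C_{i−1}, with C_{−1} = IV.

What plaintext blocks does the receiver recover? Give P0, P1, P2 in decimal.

Only C1 changed, to 15. In CBC, a change in C_i garbles P_i and flips the same bit in P_{i+1}. Decrypting the received ciphertext:
P0: D(K, 15) = 5; 5 ⊕ 15 = 10.
P1: D(K, 15) = 5; 5 ⊕ 15 = 10.
P2: D(K, 8) = 11; 11 ⊕ 15 = 4.
Blocks that differ from the original plaintext: P1, P2.

P0 = 10, P1 = 10, P2 = 4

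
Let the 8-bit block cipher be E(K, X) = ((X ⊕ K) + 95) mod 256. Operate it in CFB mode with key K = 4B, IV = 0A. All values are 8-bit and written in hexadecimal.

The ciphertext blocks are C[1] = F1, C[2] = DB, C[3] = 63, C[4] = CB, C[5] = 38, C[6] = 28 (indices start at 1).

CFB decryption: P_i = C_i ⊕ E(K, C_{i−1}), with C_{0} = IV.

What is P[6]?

P[6] = 20

P[6]: E(K, 38) = 08; 28 ⊕ 08 = 20.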